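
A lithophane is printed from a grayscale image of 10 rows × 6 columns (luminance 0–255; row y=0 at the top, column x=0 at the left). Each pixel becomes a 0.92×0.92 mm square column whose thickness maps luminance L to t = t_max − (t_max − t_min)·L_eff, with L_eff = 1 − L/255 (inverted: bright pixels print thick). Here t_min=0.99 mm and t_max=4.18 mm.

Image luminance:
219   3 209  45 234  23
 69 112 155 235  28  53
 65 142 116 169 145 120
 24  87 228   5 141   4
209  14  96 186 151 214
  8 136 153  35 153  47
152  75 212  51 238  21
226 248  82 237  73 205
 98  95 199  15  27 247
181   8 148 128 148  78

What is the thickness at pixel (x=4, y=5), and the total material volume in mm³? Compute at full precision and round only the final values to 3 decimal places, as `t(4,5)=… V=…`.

span = t_max - t_min = 4.18 - 0.99 = 3.190
L(4,5) = 153, L_eff = 1 - 153/255 = 0.400000 (inverted)
t(4,5) = 4.18 - 3.190·0.400000 = 2.904
Σt over all 10·6 pixels = 8987/60 ≈ 149.7833333
V = pitch²·Σt = 0.92²·8987/60 = 126.777

t(4,5)=2.904 V=126.777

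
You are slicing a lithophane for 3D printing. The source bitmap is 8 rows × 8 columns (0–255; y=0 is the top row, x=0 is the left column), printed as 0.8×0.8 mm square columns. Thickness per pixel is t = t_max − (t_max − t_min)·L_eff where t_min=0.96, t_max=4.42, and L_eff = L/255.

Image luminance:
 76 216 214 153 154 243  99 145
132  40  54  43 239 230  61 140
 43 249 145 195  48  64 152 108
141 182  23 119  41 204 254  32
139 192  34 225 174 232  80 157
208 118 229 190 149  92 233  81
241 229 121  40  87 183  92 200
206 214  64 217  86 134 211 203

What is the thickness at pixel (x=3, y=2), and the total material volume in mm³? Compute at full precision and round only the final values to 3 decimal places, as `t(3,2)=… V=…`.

t(3,2)=1.774 V=100.283

span = t_max - t_min = 4.42 - 0.96 = 3.460
L(3,2) = 195, L_eff = 195/255 = 0.764706
t(3,2) = 4.42 - 3.460·0.764706 = 1.774
Σt over all 8·8 pixels = 66594/425 ≈ 156.6917647
V = pitch²·Σt = 0.8²·66594/425 = 100.283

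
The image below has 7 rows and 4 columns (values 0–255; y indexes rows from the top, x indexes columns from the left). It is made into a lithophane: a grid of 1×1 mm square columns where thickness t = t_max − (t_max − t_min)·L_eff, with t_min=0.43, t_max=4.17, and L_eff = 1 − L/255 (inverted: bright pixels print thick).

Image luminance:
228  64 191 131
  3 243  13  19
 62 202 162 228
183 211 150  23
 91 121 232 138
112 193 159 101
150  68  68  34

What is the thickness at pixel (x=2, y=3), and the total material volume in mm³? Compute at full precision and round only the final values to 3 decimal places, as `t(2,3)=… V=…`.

span = t_max - t_min = 4.17 - 0.43 = 3.740
L(2,3) = 150, L_eff = 1 - 150/255 = 0.411765 (inverted)
t(2,3) = 4.17 - 3.740·0.411765 = 2.630
Σt over all 7·4 pixels = 4841/75 ≈ 64.5466667
V = pitch²·Σt = 1²·4841/75 = 64.547

t(2,3)=2.630 V=64.547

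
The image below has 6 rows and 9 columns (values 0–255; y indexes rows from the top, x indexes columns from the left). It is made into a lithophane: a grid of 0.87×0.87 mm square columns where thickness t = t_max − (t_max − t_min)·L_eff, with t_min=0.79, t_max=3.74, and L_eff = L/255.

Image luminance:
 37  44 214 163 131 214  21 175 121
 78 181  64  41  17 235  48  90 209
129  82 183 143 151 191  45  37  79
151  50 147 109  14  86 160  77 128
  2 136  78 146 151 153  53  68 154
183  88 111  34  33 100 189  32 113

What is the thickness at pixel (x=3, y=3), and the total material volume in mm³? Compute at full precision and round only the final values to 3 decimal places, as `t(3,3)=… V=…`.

t(3,3)=2.479 V=101.473

span = t_max - t_min = 3.74 - 0.79 = 2.950
L(3,3) = 109, L_eff = 109/255 = 0.427451
t(3,3) = 3.74 - 2.950·0.427451 = 2.479
Σt over all 6·9 pixels = 27349/204 ≈ 134.0637255
V = pitch²·Σt = 0.87²·27349/204 = 101.473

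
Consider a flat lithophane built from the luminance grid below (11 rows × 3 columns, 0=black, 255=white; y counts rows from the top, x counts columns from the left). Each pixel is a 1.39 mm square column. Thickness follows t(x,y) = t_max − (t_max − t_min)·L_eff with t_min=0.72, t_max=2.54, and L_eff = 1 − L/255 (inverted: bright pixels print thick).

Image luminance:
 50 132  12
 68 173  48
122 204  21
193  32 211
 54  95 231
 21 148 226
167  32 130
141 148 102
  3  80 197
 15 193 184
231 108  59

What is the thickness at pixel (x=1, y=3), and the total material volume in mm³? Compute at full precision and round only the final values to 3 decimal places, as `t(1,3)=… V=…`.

span = t_max - t_min = 2.54 - 0.72 = 1.820
L(1,3) = 32, L_eff = 1 - 32/255 = 0.874510 (inverted)
t(1,3) = 2.54 - 1.820·0.874510 = 0.948
Σt over all 11·3 pixels = 217187/4250 ≈ 51.1028235
V = pitch²·Σt = 1.39²·217187/4250 = 98.736

t(1,3)=0.948 V=98.736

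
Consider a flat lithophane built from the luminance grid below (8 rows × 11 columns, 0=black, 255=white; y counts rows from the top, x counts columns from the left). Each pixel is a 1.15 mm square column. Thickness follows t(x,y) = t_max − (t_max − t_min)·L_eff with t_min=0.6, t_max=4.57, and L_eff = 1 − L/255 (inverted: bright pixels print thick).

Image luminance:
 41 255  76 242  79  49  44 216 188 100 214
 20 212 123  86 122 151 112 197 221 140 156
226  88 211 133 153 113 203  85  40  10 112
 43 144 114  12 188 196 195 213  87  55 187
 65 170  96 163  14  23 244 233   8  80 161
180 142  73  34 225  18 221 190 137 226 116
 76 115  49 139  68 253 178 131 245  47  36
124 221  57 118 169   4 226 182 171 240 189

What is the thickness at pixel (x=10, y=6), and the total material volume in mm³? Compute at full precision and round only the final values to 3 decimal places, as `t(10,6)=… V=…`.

t(10,6)=1.160 V=310.911

span = t_max - t_min = 4.57 - 0.6 = 3.970
L(10,6) = 36, L_eff = 1 - 36/255 = 0.858824 (inverted)
t(10,6) = 4.57 - 3.970·0.858824 = 1.160
Σt over all 8·11 pixels = 1998291/8500 ≈ 235.0930588
V = pitch²·Σt = 1.15²·1998291/8500 = 310.911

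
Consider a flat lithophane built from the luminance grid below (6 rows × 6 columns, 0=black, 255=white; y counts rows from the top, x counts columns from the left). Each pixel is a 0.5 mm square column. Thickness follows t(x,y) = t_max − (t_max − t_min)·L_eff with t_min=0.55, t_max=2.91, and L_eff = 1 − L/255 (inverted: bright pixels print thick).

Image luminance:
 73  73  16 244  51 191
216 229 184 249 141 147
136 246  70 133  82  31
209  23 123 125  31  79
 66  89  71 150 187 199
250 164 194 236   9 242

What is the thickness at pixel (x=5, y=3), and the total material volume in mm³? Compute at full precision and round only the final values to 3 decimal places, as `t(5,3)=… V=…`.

t(5,3)=1.281 V=16.424

span = t_max - t_min = 2.91 - 0.55 = 2.360
L(5,3) = 79, L_eff = 1 - 79/255 = 0.690196 (inverted)
t(5,3) = 2.91 - 2.360·0.690196 = 1.281
Σt over all 6·6 pixels = 139602/2125 ≈ 65.6950588
V = pitch²·Σt = 0.5²·139602/2125 = 16.424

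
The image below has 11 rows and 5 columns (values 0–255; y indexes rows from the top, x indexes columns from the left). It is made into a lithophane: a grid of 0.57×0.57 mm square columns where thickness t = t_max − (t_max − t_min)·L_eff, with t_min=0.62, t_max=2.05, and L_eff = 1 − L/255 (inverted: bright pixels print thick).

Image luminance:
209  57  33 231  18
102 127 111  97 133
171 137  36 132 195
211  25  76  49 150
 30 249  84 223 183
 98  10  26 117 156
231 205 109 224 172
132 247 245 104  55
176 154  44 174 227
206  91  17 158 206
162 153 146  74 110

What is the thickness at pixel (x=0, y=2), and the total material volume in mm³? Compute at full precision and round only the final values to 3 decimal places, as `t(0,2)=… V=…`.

t(0,2)=1.579 V=24.376

span = t_max - t_min = 2.05 - 0.62 = 1.430
L(0,2) = 171, L_eff = 1 - 171/255 = 0.329412 (inverted)
t(0,2) = 2.05 - 1.430·0.329412 = 1.579
Σt over all 11·5 pixels = 478291/6375 ≈ 75.0260392
V = pitch²·Σt = 0.57²·478291/6375 = 24.376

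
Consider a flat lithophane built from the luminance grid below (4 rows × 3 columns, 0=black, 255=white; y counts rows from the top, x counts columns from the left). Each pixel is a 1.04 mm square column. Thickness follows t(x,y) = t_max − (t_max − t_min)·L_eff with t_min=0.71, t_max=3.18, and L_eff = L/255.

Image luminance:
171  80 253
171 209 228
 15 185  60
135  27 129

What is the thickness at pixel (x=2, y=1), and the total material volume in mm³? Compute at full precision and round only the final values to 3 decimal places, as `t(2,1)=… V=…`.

span = t_max - t_min = 3.18 - 0.71 = 2.470
L(2,1) = 228, L_eff = 228/255 = 0.894118
t(2,1) = 3.18 - 2.470·0.894118 = 0.972
Σt over all 4·3 pixels = 562319/25500 ≈ 22.0517255
V = pitch²·Σt = 1.04²·562319/25500 = 23.851

t(2,1)=0.972 V=23.851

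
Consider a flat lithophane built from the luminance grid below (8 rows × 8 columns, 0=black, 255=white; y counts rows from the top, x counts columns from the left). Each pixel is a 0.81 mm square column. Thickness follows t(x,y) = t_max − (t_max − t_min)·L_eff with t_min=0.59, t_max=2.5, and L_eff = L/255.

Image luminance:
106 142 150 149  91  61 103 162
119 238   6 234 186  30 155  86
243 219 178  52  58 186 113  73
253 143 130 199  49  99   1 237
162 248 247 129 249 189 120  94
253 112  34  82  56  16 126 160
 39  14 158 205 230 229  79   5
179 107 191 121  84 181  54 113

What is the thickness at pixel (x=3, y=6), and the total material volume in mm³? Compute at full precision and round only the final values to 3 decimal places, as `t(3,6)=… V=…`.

t(3,6)=0.965 V=63.121

span = t_max - t_min = 2.5 - 0.59 = 1.910
L(3,6) = 205, L_eff = 205/255 = 0.803922
t(3,6) = 2.5 - 1.910·0.803922 = 0.965
Σt over all 8·8 pixels = 96.206
V = pitch²·Σt = 0.81²·96.206 = 63.121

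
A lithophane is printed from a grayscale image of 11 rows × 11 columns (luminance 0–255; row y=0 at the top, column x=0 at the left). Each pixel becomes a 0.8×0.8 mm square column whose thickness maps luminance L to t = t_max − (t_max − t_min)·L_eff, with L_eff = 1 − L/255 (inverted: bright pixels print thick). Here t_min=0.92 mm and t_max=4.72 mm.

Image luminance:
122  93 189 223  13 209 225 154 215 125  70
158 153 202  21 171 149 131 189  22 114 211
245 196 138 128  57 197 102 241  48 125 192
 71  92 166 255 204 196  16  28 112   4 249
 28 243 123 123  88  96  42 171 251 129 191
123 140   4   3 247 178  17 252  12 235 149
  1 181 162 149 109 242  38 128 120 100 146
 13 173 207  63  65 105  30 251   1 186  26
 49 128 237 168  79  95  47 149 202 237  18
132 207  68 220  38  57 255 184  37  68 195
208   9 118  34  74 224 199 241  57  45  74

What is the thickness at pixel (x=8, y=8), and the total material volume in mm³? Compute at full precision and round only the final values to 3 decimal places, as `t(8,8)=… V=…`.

t(8,8)=3.930 V=221.123

span = t_max - t_min = 4.72 - 0.92 = 3.800
L(8,8) = 202, L_eff = 1 - 202/255 = 0.207843 (inverted)
t(8,8) = 4.72 - 3.800·0.207843 = 3.930
Σt over all 11·11 pixels = 440518/1275 ≈ 345.5043137
V = pitch²·Σt = 0.8²·440518/1275 = 221.123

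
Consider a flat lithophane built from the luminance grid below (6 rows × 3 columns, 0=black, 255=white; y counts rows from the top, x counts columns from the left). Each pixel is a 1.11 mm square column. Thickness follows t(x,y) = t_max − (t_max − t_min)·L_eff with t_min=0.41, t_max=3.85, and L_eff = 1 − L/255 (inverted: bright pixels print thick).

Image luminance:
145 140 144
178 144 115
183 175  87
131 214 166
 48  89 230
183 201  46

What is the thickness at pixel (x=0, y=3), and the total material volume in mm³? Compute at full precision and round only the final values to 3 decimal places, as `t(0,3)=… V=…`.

span = t_max - t_min = 3.85 - 0.41 = 3.440
L(0,3) = 131, L_eff = 1 - 131/255 = 0.486275 (inverted)
t(0,3) = 3.85 - 3.440·0.486275 = 2.177
Σt over all 6·3 pixels = 181521/4250 ≈ 42.7108235
V = pitch²·Σt = 1.11²·181521/4250 = 52.624

t(0,3)=2.177 V=52.624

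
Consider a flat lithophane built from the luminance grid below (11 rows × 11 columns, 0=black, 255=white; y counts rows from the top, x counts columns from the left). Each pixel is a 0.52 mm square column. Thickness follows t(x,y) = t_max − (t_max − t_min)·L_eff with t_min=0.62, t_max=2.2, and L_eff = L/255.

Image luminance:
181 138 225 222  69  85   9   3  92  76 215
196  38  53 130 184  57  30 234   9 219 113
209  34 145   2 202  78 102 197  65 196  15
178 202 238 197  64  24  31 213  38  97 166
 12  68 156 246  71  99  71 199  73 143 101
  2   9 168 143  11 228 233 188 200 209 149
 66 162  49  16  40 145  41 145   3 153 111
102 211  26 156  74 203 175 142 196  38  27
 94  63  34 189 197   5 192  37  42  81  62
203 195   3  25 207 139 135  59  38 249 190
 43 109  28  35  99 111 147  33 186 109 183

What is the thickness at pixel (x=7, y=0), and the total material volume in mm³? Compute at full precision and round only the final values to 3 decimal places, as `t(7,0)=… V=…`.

t(7,0)=2.181 V=48.771

span = t_max - t_min = 2.2 - 0.62 = 1.580
L(7,0) = 3, L_eff = 3/255 = 0.011765
t(7,0) = 2.2 - 1.580·0.011765 = 2.181
Σt over all 11·11 pixels = 2299663/12750 ≈ 180.3657255
V = pitch²·Σt = 0.52²·2299663/12750 = 48.771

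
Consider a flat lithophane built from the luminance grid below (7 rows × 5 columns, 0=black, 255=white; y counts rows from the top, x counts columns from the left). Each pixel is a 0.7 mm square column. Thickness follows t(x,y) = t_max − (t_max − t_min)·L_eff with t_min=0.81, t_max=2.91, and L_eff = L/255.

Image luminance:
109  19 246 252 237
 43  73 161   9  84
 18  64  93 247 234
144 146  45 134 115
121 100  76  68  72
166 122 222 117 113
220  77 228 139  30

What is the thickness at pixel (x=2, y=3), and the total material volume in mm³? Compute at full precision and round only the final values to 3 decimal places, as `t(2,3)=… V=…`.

t(2,3)=2.539 V=32.377

span = t_max - t_min = 2.91 - 0.81 = 2.100
L(2,3) = 45, L_eff = 45/255 = 0.176471
t(2,3) = 2.91 - 2.100·0.176471 = 2.539
Σt over all 7·5 pixels = 112329/1700 ≈ 66.0758824
V = pitch²·Σt = 0.7²·112329/1700 = 32.377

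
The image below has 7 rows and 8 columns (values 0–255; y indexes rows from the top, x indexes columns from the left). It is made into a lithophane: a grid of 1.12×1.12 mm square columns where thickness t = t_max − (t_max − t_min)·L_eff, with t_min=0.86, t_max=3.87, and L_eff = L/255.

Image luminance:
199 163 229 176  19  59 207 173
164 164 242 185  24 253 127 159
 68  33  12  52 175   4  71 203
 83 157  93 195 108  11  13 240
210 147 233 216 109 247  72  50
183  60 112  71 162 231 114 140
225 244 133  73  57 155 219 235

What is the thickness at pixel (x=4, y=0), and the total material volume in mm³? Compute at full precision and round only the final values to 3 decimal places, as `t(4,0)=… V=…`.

t(4,0)=3.646 V=156.967

span = t_max - t_min = 3.87 - 0.86 = 3.010
L(4,0) = 19, L_eff = 19/255 = 0.074510
t(4,0) = 3.87 - 3.010·0.074510 = 3.646
Σt over all 7·8 pixels = 3190901/25500 ≈ 125.1333725
V = pitch²·Σt = 1.12²·3190901/25500 = 156.967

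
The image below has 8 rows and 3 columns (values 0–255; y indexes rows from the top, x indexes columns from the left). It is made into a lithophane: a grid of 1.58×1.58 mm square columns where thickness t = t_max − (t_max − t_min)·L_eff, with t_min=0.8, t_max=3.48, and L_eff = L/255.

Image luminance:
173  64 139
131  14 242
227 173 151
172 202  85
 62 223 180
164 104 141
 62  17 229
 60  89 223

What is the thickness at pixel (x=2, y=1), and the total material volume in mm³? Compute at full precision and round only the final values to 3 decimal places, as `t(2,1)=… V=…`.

t(2,1)=0.937 V=121.210

span = t_max - t_min = 3.48 - 0.8 = 2.680
L(2,1) = 242, L_eff = 242/255 = 0.949020
t(2,1) = 3.48 - 2.680·0.949020 = 0.937
Σt over all 8·3 pixels = 103177/2125 ≈ 48.5538824
V = pitch²·Σt = 1.58²·103177/2125 = 121.210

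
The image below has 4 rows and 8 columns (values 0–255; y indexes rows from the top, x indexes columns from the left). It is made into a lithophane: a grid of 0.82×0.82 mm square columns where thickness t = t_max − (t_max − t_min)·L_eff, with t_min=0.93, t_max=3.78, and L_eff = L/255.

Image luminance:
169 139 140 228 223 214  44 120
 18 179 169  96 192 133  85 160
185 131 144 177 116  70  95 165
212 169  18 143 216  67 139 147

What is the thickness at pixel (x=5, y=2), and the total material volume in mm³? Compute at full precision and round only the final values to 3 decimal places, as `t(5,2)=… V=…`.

span = t_max - t_min = 3.78 - 0.93 = 2.850
L(5,2) = 70, L_eff = 70/255 = 0.274510
t(5,2) = 3.78 - 2.850·0.274510 = 2.998
Σt over all 4·8 pixels = 4803/68 ≈ 70.6323529
V = pitch²·Σt = 0.82²·4803/68 = 47.493

t(5,2)=2.998 V=47.493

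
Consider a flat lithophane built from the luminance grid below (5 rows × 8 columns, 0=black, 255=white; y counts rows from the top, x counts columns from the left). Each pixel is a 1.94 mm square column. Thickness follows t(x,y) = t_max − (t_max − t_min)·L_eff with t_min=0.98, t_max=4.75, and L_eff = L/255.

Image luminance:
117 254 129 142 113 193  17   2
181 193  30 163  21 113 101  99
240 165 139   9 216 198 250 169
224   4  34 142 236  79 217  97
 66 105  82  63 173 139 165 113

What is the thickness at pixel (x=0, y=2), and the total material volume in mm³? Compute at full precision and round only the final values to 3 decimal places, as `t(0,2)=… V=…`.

span = t_max - t_min = 4.75 - 0.98 = 3.770
L(0,2) = 240, L_eff = 240/255 = 0.941176
t(0,2) = 4.75 - 3.770·0.941176 = 1.202
Σt over all 5·8 pixels = 962413/8500 ≈ 113.2250588
V = pitch²·Σt = 1.94²·962413/8500 = 426.134

t(0,2)=1.202 V=426.134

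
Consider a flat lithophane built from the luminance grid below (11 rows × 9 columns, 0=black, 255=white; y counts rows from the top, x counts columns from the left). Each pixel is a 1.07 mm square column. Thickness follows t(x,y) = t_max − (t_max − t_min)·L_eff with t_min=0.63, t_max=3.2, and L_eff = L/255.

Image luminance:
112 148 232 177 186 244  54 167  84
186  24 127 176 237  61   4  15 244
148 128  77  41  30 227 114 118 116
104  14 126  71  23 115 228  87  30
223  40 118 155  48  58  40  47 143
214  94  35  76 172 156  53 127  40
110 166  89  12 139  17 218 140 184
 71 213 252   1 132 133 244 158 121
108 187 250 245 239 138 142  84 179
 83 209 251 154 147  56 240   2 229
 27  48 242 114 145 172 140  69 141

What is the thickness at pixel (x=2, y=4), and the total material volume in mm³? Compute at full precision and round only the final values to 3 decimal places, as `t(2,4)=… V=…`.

span = t_max - t_min = 3.2 - 0.63 = 2.570
L(2,4) = 118, L_eff = 118/255 = 0.462745
t(2,4) = 3.2 - 2.570·0.462745 = 2.011
Σt over all 11·9 pixels = 323451/1700 ≈ 190.2652941
V = pitch²·Σt = 1.07²·323451/1700 = 217.835

t(2,4)=2.011 V=217.835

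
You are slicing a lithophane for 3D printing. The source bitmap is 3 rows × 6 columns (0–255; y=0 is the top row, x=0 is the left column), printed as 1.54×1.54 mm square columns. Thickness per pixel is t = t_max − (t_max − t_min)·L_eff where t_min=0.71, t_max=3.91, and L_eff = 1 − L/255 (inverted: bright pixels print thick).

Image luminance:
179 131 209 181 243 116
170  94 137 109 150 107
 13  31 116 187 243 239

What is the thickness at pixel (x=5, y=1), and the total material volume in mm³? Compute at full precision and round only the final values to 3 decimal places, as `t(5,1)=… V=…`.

span = t_max - t_min = 3.91 - 0.71 = 3.200
L(5,1) = 107, L_eff = 1 - 107/255 = 0.580392 (inverted)
t(5,1) = 3.91 - 3.200·0.580392 = 2.053
Σt over all 3·6 pixels = 39183/850 ≈ 46.0976471
V = pitch²·Σt = 1.54²·39183/850 = 109.325

t(5,1)=2.053 V=109.325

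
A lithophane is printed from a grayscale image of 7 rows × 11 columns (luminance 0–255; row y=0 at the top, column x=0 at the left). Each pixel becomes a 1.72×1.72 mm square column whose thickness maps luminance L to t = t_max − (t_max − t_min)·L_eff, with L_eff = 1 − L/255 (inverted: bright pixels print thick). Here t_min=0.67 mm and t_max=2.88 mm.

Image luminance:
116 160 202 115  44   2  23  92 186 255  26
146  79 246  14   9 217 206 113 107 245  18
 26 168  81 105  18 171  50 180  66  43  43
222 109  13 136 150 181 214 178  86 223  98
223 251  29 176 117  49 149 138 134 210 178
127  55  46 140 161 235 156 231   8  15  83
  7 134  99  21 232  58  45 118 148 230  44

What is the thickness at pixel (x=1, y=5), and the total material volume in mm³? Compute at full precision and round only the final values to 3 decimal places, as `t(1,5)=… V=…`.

t(1,5)=1.147 V=389.250

span = t_max - t_min = 2.88 - 0.67 = 2.210
L(1,5) = 55, L_eff = 1 - 55/255 = 0.784314 (inverted)
t(1,5) = 2.88 - 2.210·0.784314 = 1.147
Σt over all 7·11 pixels = 98681/750 ≈ 131.5746667
V = pitch²·Σt = 1.72²·98681/750 = 389.250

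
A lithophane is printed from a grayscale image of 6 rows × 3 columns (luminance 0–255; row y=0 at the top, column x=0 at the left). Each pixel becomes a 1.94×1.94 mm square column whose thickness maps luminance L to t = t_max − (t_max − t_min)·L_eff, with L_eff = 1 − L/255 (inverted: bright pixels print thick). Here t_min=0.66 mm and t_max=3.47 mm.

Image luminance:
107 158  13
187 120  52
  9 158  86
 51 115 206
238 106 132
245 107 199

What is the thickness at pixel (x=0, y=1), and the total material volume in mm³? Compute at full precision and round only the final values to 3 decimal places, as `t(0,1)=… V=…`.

t(0,1)=2.721 V=139.644

span = t_max - t_min = 3.47 - 0.66 = 2.810
L(0,1) = 187, L_eff = 1 - 187/255 = 0.266667 (inverted)
t(0,1) = 3.47 - 2.810·0.266667 = 2.721
Σt over all 6·3 pixels = 315383/8500 ≈ 37.1038824
V = pitch²·Σt = 1.94²·315383/8500 = 139.644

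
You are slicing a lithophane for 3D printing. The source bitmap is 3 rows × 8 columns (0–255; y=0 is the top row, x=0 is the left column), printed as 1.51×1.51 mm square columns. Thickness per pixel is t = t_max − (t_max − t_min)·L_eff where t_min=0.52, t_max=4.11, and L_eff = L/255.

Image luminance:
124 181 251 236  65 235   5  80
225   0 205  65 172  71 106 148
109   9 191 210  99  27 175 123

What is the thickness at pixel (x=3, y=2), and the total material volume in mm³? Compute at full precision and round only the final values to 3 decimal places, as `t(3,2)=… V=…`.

t(3,2)=1.154 V=125.013

span = t_max - t_min = 4.11 - 0.52 = 3.590
L(3,2) = 210, L_eff = 210/255 = 0.823529
t(3,2) = 4.11 - 3.590·0.823529 = 1.154
Σt over all 3·8 pixels = 349528/6375 ≈ 54.8279216
V = pitch²·Σt = 1.51²·349528/6375 = 125.013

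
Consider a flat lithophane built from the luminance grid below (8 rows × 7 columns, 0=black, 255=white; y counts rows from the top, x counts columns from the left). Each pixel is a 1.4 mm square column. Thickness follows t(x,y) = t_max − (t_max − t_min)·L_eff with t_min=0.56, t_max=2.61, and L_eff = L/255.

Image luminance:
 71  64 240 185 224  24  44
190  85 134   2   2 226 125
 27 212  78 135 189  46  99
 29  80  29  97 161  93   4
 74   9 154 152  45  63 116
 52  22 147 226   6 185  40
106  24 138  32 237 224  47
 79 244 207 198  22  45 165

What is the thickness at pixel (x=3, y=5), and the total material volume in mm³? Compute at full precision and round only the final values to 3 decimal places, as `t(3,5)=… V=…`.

span = t_max - t_min = 2.61 - 0.56 = 2.050
L(3,5) = 226, L_eff = 226/255 = 0.886275
t(3,5) = 2.61 - 2.050·0.886275 = 0.793
Σt over all 8·7 pixels = 250651/2550 ≈ 98.2945098
V = pitch²·Σt = 1.4²·250651/2550 = 192.657

t(3,5)=0.793 V=192.657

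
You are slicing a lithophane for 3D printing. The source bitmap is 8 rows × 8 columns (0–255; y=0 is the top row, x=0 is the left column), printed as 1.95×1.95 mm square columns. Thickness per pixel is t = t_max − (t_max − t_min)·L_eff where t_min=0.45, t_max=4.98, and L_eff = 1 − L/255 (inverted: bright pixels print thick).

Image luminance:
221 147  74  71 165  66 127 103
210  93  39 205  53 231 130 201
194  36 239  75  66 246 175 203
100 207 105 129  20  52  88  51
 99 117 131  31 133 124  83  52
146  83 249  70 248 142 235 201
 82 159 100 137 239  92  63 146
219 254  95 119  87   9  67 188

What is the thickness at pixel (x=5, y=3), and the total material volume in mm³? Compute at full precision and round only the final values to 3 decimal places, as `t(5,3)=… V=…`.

t(5,3)=1.374 V=671.666

span = t_max - t_min = 4.98 - 0.45 = 4.530
L(5,3) = 52, L_eff = 1 - 52/255 = 0.796078 (inverted)
t(5,3) = 4.98 - 4.530·0.796078 = 1.374
Σt over all 8·8 pixels = 750711/4250 ≈ 176.6378824
V = pitch²·Σt = 1.95²·750711/4250 = 671.666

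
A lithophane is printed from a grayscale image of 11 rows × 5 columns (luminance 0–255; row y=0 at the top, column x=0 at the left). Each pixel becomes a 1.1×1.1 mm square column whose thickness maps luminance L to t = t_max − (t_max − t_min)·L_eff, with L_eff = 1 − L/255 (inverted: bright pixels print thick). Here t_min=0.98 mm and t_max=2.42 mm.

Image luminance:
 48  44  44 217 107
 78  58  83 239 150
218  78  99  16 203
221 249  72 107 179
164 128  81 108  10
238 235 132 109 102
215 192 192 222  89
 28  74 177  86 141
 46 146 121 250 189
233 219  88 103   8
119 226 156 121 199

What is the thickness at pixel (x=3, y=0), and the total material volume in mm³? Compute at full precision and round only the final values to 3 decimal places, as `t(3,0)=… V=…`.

span = t_max - t_min = 2.42 - 0.98 = 1.440
L(3,0) = 217, L_eff = 1 - 217/255 = 0.149020 (inverted)
t(3,0) = 2.42 - 1.440·0.149020 = 2.205
Σt over all 11·5 pixels = 408043/4250 ≈ 96.0101176
V = pitch²·Σt = 1.1²·408043/4250 = 116.172

t(3,0)=2.205 V=116.172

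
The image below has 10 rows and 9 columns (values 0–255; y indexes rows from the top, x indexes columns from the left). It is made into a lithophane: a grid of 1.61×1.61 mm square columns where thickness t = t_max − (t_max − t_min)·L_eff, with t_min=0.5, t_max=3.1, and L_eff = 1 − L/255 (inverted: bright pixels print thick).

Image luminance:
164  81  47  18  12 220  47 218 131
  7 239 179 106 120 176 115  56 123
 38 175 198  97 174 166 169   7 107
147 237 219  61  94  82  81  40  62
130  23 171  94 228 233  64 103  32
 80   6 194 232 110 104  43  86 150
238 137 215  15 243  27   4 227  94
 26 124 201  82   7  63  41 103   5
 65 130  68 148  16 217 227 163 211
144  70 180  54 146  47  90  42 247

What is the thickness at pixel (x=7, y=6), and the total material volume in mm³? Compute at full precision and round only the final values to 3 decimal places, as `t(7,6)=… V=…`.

t(7,6)=2.815 V=391.852

span = t_max - t_min = 3.1 - 0.5 = 2.600
L(7,6) = 227, L_eff = 1 - 227/255 = 0.109804 (inverted)
t(7,6) = 3.1 - 2.600·0.109804 = 2.815
Σt over all 10·9 pixels = 64248/425 ≈ 151.1717647
V = pitch²·Σt = 1.61²·64248/425 = 391.852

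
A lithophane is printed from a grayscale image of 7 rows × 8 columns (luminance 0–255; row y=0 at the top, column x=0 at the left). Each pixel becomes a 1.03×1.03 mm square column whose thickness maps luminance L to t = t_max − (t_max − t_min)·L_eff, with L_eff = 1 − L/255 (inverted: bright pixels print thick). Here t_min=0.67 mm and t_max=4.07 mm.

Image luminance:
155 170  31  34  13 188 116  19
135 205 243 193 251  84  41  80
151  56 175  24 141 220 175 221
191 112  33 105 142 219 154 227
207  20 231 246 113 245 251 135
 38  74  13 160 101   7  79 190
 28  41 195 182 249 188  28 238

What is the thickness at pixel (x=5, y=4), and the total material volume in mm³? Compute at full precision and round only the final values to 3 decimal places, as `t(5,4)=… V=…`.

span = t_max - t_min = 4.07 - 0.67 = 3.400
L(5,4) = 245, L_eff = 1 - 245/255 = 0.039216 (inverted)
t(5,4) = 4.07 - 3.400·0.039216 = 3.937
Σt over all 7·8 pixels = 138.36
V = pitch²·Σt = 1.03²·138.36 = 146.786

t(5,4)=3.937 V=146.786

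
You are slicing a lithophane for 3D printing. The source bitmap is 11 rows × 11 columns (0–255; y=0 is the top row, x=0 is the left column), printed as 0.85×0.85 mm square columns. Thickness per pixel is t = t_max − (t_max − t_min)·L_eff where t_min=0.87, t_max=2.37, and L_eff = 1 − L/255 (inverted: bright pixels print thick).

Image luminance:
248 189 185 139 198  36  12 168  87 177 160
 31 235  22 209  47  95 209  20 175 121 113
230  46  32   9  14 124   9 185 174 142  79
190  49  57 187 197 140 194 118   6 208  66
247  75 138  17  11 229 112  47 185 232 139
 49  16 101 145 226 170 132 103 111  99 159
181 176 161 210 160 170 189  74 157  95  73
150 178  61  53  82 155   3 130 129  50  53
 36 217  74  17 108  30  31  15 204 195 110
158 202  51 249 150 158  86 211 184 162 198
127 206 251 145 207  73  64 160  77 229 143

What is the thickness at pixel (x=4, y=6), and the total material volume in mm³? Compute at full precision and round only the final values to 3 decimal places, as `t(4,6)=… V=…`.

t(4,6)=1.811 V=141.053

span = t_max - t_min = 2.37 - 0.87 = 1.500
L(4,6) = 160, L_eff = 1 - 160/255 = 0.372549 (inverted)
t(4,6) = 2.37 - 1.500·0.372549 = 1.811
Σt over all 11·11 pixels = 331889/1700 ≈ 195.2288235
V = pitch²·Σt = 0.85²·331889/1700 = 141.053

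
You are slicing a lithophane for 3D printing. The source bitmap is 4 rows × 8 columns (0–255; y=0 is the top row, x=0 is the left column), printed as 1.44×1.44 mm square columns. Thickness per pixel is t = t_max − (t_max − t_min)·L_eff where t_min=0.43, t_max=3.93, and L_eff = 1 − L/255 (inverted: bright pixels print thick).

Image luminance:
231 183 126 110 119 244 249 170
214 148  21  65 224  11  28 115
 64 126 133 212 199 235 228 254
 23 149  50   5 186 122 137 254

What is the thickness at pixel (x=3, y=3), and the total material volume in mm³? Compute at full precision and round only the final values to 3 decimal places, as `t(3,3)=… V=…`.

t(3,3)=0.499 V=160.450

span = t_max - t_min = 3.93 - 0.43 = 3.500
L(3,3) = 5, L_eff = 1 - 5/255 = 0.980392 (inverted)
t(3,3) = 3.93 - 3.500·0.980392 = 0.499
Σt over all 4·8 pixels = 65771/850 ≈ 77.3776471
V = pitch²·Σt = 1.44²·65771/850 = 160.450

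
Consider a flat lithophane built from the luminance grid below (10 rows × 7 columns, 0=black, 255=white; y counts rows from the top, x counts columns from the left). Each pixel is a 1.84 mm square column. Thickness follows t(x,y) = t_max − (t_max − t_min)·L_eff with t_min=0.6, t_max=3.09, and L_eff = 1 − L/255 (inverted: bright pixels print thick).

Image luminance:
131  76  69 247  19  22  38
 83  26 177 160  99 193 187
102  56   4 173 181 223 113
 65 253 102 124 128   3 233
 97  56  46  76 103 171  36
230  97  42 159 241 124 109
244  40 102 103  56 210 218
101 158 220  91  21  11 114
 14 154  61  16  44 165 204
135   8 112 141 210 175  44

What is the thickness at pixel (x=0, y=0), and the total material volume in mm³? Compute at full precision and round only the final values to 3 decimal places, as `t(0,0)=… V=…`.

span = t_max - t_min = 3.09 - 0.6 = 2.490
L(0,0) = 131, L_eff = 1 - 131/255 = 0.486275 (inverted)
t(0,0) = 3.09 - 2.490·0.486275 = 1.879
Σt over all 10·7 pixels = 512409/4250 ≈ 120.5668235
V = pitch²·Σt = 1.84²·512409/4250 = 408.191

t(0,0)=1.879 V=408.191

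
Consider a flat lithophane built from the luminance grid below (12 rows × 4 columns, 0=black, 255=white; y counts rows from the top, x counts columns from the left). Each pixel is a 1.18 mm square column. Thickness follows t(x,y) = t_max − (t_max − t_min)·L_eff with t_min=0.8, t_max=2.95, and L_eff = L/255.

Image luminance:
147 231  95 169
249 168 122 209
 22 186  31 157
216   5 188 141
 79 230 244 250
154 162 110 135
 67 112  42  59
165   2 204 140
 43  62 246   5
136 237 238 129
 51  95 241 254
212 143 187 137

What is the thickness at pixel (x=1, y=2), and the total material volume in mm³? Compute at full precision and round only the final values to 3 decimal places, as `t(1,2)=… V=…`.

span = t_max - t_min = 2.95 - 0.8 = 2.150
L(1,2) = 186, L_eff = 186/255 = 0.729412
t(1,2) = 2.95 - 2.150·0.729412 = 1.382
Σt over all 12·4 pixels = 425159/5100 ≈ 83.3645098
V = pitch²·Σt = 1.18²·425159/5100 = 116.077

t(1,2)=1.382 V=116.077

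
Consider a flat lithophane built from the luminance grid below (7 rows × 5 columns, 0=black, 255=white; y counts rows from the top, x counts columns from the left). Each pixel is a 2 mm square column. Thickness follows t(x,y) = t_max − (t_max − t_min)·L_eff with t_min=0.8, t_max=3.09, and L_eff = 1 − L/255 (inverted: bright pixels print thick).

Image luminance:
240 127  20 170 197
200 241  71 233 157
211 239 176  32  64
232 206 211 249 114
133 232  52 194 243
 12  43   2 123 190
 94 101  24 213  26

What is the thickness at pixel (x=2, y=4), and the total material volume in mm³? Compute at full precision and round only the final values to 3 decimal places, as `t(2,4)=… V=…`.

t(2,4)=1.267 V=294.194

span = t_max - t_min = 3.09 - 0.8 = 2.290
L(2,4) = 52, L_eff = 1 - 52/255 = 0.796078 (inverted)
t(2,4) = 3.09 - 2.290·0.796078 = 1.267
Σt over all 7·5 pixels = 468872/6375 ≈ 73.5485490
V = pitch²·Σt = 2²·468872/6375 = 294.194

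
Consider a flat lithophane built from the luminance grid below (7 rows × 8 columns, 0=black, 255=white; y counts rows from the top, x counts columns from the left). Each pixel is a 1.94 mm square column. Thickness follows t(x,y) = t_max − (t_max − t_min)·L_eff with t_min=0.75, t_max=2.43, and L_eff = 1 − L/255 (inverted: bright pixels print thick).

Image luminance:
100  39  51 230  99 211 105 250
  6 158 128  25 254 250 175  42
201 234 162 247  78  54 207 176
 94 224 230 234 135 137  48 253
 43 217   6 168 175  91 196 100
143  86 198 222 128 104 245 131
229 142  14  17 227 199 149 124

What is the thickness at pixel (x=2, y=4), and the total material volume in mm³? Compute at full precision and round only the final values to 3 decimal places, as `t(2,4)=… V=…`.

span = t_max - t_min = 2.43 - 0.75 = 1.680
L(2,4) = 6, L_eff = 1 - 6/255 = 0.976471 (inverted)
t(2,4) = 2.43 - 1.680·0.976471 = 0.790
Σt over all 7·8 pixels = 203924/2125 ≈ 95.9642353
V = pitch²·Σt = 1.94²·203924/2125 = 361.171

t(2,4)=0.790 V=361.171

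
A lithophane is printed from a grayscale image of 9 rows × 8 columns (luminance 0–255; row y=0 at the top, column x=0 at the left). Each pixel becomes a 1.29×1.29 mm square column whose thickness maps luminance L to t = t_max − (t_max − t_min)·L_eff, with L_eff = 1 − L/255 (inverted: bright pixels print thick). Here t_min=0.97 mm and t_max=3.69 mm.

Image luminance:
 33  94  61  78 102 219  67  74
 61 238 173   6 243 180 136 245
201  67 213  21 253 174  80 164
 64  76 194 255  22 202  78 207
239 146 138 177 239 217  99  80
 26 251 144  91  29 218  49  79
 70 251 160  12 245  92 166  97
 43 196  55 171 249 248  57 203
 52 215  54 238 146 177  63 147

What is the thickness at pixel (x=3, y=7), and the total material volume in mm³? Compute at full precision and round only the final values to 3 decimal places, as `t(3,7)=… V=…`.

t(3,7)=2.794 V=292.127

span = t_max - t_min = 3.69 - 0.97 = 2.720
L(3,7) = 171, L_eff = 1 - 171/255 = 0.329412 (inverted)
t(3,7) = 3.69 - 2.720·0.329412 = 2.794
Σt over all 9·8 pixels = 13166/75 ≈ 175.5466667
V = pitch²·Σt = 1.29²·13166/75 = 292.127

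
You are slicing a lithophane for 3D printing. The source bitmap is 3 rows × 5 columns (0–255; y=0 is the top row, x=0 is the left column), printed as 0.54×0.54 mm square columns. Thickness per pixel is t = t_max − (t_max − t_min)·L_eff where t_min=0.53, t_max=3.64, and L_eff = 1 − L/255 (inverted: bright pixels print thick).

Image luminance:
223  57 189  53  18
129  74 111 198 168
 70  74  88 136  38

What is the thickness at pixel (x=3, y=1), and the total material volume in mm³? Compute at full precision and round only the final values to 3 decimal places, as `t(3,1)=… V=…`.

t(3,1)=2.945 V=8.101

span = t_max - t_min = 3.64 - 0.53 = 3.110
L(3,1) = 198, L_eff = 1 - 198/255 = 0.223529 (inverted)
t(3,1) = 3.64 - 3.110·0.223529 = 2.945
Σt over all 3·5 pixels = 236137/8500 ≈ 27.7808235
V = pitch²·Σt = 0.54²·236137/8500 = 8.101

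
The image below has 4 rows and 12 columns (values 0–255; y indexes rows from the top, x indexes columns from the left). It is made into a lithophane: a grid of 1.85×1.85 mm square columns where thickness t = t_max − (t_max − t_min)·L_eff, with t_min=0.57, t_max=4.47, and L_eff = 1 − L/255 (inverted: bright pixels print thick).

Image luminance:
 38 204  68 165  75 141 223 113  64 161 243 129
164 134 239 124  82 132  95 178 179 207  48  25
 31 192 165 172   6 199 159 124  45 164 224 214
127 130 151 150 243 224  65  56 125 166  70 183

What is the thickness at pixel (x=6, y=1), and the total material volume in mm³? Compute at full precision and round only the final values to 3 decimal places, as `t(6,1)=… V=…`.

t(6,1)=2.023 V=439.948

span = t_max - t_min = 4.47 - 0.57 = 3.900
L(6,1) = 95, L_eff = 1 - 95/255 = 0.627451 (inverted)
t(6,1) = 4.47 - 3.900·0.627451 = 2.023
Σt over all 4·12 pixels = 54632/425 ≈ 128.5458824
V = pitch²·Σt = 1.85²·54632/425 = 439.948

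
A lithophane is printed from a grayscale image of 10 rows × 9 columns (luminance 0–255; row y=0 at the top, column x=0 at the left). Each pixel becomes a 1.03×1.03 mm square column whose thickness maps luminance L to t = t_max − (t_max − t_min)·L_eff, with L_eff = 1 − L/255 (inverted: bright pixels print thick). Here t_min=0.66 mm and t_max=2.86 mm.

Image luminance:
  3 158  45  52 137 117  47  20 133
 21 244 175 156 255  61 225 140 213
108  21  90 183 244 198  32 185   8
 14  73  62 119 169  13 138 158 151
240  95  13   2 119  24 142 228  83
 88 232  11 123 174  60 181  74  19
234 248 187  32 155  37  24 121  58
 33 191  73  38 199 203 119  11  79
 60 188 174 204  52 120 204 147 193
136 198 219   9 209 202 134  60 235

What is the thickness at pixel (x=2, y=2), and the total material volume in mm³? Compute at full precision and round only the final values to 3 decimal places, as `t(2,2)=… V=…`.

t(2,2)=1.436 V=162.436

span = t_max - t_min = 2.86 - 0.66 = 2.200
L(2,2) = 90, L_eff = 1 - 90/255 = 0.647059 (inverted)
t(2,2) = 2.86 - 2.200·0.647059 = 1.436
Σt over all 10·9 pixels = 195217/1275 ≈ 153.1113725
V = pitch²·Σt = 1.03²·195217/1275 = 162.436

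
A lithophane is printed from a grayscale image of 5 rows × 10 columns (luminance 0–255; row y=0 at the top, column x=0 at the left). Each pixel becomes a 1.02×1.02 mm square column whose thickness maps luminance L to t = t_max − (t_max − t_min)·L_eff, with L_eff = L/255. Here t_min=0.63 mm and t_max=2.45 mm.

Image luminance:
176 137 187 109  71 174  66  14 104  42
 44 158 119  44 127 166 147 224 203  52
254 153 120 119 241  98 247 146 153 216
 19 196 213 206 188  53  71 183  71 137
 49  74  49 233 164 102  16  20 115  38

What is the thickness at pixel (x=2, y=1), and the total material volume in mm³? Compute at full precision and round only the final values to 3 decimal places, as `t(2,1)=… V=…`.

t(2,1)=1.601 V=80.608

span = t_max - t_min = 2.45 - 0.63 = 1.820
L(2,1) = 119, L_eff = 119/255 = 0.466667
t(2,1) = 2.45 - 1.820·0.466667 = 1.601
Σt over all 5·10 pixels = 987847/12750 ≈ 77.4781961
V = pitch²·Σt = 1.02²·987847/12750 = 80.608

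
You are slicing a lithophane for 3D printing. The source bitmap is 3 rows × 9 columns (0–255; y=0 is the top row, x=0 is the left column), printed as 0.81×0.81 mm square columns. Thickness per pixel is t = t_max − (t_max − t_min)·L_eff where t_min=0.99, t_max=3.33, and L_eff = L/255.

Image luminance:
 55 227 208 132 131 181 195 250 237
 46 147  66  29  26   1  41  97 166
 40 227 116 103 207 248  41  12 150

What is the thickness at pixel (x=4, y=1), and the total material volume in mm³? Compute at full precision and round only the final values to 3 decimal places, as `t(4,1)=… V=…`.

span = t_max - t_min = 3.33 - 0.99 = 2.340
L(4,1) = 26, L_eff = 26/255 = 0.101961
t(4,1) = 3.33 - 2.340·0.101961 = 3.091
Σt over all 3·9 pixels = 500673/8500 ≈ 58.9027059
V = pitch²·Σt = 0.81²·500673/8500 = 38.646

t(4,1)=3.091 V=38.646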